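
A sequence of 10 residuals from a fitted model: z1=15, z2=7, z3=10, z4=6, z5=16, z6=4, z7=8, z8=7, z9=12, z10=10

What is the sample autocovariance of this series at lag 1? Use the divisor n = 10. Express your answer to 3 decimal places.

-6.825

Mean z̄ = (15 + 7 + 10 + 6 + 16 + 4 + 8 + 7 + 12 + 10)/10 = 9.5000
Σ_{t=1}^{9}(z_t−z̄)(z_{t+1}−z̄) = -68.2500
γ_1 = -68.2500 / 10 = -6.825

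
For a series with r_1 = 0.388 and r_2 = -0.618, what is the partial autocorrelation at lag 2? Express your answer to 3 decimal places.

φ_{22} = (r_2 − r_1²) / (1 − r_1²)
r_1² = (0.388)² = 0.150544
Numerator = -0.618 − 0.1505 = -0.7685; denominator = 1 − 0.1505 = 0.8495
φ_{22} = -0.7685 / 0.8495 = -0.905

-0.905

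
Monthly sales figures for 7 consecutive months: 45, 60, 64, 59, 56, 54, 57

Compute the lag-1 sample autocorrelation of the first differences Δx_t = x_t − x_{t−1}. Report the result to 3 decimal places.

First differences Δx: 15, 4, -5, -3, -2, 3
Mean of differences = 2.0000
Numerator Σ(Δx_t−Δx̄)(Δx_{t+1}−Δx̄) = 63.0000
Denominator Σ(Δx_t−Δx̄)² = 264.0000
r_1(Δx) = 63.0000 / 264.0000 = 0.239

0.239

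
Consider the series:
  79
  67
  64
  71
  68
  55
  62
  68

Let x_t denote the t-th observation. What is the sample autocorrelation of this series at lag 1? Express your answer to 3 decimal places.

0.092

Mean x̄ = (79 + 67 + 64 + 71 + 68 + 55 + 62 + 68)/8 = 66.7500
Deviations from mean: 12.2500, 0.2500, -2.7500, 4.2500, 1.2500, -11.7500, -4.7500, 1.2500
Σ(x_t−x̄)(x_{t+1}−x̄) = (3.0625) + (-0.6875) + (-11.6875) + (5.3125) + (-14.6875) + (55.8125) + (-5.9375) = 31.1875
Denominator Σ(x_t−x̄)² = 339.5000
r_1 = 31.1875 / 339.5000 = 0.092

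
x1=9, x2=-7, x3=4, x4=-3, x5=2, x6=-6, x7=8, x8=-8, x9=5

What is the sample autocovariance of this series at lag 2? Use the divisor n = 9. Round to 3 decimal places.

20.487

Mean x̄ = (9 − 7 + 4 − 3 + 2 − 6 + 8 − 8 + 5)/9 = 0.4444
Σ_{t=1}^{7}(x_t−x̄)(x_{t+2}−x̄) = 184.3827
γ_2 = 184.3827 / 9 = 20.487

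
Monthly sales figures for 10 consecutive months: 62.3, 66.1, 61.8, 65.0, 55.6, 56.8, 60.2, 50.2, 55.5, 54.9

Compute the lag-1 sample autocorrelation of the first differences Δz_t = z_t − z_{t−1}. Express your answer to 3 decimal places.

-0.626

First differences Δz: 3.8, -4.3, 3.2, -9.4, 1.2, 3.4, -10.0, 5.3, -0.6
Mean of differences = -0.8222
Numerator Σ(Δz_t−Δz̄)(Δz_{t+1}−Δz̄) = -166.9516
Denominator Σ(Δz_t−Δz̄)² = 266.8956
r_1(Δz) = -166.9516 / 266.8956 = -0.626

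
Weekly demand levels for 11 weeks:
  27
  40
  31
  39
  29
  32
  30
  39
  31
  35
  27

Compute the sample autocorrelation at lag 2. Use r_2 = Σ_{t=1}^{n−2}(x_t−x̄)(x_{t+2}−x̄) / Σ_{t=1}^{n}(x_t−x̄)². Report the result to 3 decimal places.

Mean x̄ = (27 + 40 + 31 + 39 + 29 + 32 + 30 + 39 + 31 + 35 + 27)/11 = 32.7273
Numerator Σ_{t=1}^{9}(x_t−x̄)(x_{t+2}−x̄) = 91.8512
Denominator Σ(x_t−x̄)² = 230.1818
r_2 = 91.8512 / 230.1818 = 0.399

0.399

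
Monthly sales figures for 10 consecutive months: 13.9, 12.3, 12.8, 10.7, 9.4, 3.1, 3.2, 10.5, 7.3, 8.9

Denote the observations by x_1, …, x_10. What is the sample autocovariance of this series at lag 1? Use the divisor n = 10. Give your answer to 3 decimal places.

Mean x̄ = (13.9 + 12.3 + 12.8 + 10.7 + 9.4 + 3.1 + 3.2 + 10.5 + 7.3 + 8.9)/10 = 9.2100
Σ_{t=1}^{9}(x_t−x̄)(x_{t+1}−x̄) = 57.1529
γ_1 = 57.1529 / 10 = 5.715

5.715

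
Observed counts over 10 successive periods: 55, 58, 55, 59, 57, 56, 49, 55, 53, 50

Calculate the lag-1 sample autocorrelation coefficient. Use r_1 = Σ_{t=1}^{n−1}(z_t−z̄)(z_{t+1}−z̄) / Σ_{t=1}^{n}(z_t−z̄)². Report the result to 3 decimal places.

Mean z̄ = (55 + 58 + 55 + 59 + 57 + 56 + 49 + 55 + 53 + 50)/10 = 54.7000
Numerator Σ_{t=1}^{9}(z_t−z̄)(z_{t+1}−z̄) = 14.5100
Denominator Σ(z_t−z̄)² = 94.1000
r_1 = 14.5100 / 94.1000 = 0.154

0.154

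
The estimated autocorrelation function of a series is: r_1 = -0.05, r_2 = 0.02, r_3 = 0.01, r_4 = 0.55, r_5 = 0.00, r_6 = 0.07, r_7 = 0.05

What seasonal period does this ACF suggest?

4

The largest autocorrelation is r_4 = 0.55; the remaining lags stay at or below 0.07.
The dominant spike at lag 4 indicates a seasonal period of 4.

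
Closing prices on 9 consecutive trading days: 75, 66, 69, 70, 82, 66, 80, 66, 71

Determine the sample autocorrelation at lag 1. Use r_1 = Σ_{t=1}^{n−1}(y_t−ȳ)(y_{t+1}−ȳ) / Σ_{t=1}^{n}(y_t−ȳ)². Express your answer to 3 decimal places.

Mean ȳ = (75 + 66 + 69 + 70 + 82 + 66 + 80 + 66 + 71)/9 = 71.6667
Numerator Σ_{t=1}^{8}(y_t−ȳ)(y_{t+1}−ȳ) = -165.7778
Denominator Σ(y_t−ȳ)² = 294.0000
r_1 = -165.7778 / 294.0000 = -0.564

-0.564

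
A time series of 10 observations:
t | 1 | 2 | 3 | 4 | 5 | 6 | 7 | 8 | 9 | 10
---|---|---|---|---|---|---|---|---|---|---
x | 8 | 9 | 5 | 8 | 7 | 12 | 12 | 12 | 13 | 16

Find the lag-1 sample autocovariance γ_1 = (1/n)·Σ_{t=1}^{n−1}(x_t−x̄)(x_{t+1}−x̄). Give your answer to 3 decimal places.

Mean x̄ = (8 + 9 + 5 + 8 + 7 + 12 + 12 + 12 + 13 + 16)/10 = 10.2000
Σ_{t=1}^{9}(x_t−x̄)(x_{t+1}−x̄) = 49.3600
γ_1 = 49.3600 / 10 = 4.936

4.936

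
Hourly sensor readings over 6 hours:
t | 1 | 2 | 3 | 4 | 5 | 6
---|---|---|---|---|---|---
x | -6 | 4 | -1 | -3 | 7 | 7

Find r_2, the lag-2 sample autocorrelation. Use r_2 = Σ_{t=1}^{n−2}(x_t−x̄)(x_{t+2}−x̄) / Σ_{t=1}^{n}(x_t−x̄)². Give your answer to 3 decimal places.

-0.216

Mean x̄ = (-6 + 4 − 1 − 3 + 7 + 7)/6 = 1.3333
Deviations from mean: -7.3333, 2.6667, -2.3333, -4.3333, 5.6667, 5.6667
Σ(x_t−x̄)(x_{t+2}−x̄) = (17.1111) + (-11.5556) + (-13.2222) + (-24.5556) = -32.2222
Denominator Σ(x_t−x̄)² = 149.3333
r_2 = -32.2222 / 149.3333 = -0.216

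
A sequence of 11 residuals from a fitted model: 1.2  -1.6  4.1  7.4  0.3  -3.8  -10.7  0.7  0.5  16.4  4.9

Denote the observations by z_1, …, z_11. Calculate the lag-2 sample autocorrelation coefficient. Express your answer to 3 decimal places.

-0.075

Mean z̄ = (1.2 − 1.6 + 4.1 + 7.4 + 0.3 − 3.8 − 10.7 + 0.7 + 0.5 + 16.4 + 4.9)/11 = 1.7636
Numerator Σ_{t=1}^{9}(z_t−z̄)(z_{t+2}−z̄) = -34.6754
Denominator Σ(z_t−z̄)² = 464.0855
r_2 = -34.6754 / 464.0855 = -0.075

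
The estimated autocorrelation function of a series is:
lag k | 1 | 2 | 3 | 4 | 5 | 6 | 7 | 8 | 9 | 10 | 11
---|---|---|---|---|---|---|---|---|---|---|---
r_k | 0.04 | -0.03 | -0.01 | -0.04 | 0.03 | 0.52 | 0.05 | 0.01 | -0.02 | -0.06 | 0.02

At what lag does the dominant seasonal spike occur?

6

The largest autocorrelation is r_6 = 0.52; the remaining lags stay at or below 0.05.
The dominant spike at lag 6 indicates a seasonal period of 6.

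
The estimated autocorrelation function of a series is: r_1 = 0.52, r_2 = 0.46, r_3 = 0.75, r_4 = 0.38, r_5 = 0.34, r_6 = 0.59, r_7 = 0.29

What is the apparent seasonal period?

The largest autocorrelation is r_3 = 0.75, with a weaker echo at lag 6 (0.59); the remaining lags stay at or below 0.52. The elevated value at lag 1 (0.52), dropping to 0.46 at lag 2, reflects decaying short-term dependence rather than seasonality.
The dominant spike at lag 3 indicates a seasonal period of 3.

3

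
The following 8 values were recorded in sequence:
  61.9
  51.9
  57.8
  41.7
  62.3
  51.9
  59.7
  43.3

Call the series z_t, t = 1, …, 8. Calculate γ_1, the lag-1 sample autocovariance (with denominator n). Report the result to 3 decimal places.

Mean z̄ = (61.9 + 51.9 + 57.8 + 41.7 + 62.3 + 51.9 + 59.7 + 43.3)/8 = 53.8125
Σ_{t=1}^{7}(z_t−z̄)(z_{t+1}−z̄) = -263.5814
γ_1 = -263.5814 / 8 = -32.948

-32.948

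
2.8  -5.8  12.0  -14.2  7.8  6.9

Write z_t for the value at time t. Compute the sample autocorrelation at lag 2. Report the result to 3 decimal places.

Mean z̄ = (2.8 − 5.8 + 12.0 − 14.2 + 7.8 + 6.9)/6 = 1.5833
Σ(z_t−z̄)(z_{t+2}−z̄) = (12.6736) + (116.5336) + (64.7569) + (-83.9147) = 110.0494
Denominator Σ(z_t−z̄)² = 480.5283
r_2 = 110.0494 / 480.5283 = 0.229

0.229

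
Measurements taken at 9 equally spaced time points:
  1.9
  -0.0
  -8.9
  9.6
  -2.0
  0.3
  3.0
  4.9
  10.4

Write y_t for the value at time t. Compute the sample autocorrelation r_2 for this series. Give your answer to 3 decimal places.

Mean ȳ = (1.9 − 0.0 − 8.9 + 9.6 − 2.0 + 0.3 + 3.0 + 4.9 + 10.4)/9 = 2.1333
Σ(y_t−ȳ)(y_{t+2}−ȳ) = (2.5744) + (-15.9289) + (45.6044) + (-13.6889) + (-3.5822) + (-5.0722) + (7.1644) = 17.0711
Denominator Σ(y_t−ȳ)² = 279.2800
r_2 = 17.0711 / 279.2800 = 0.061

0.061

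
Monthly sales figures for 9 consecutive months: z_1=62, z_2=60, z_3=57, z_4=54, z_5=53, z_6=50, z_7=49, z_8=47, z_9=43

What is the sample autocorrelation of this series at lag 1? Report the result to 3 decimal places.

0.620

Mean z̄ = (62 + 60 + 57 + 54 + 53 + 50 + 49 + 47 + 43)/9 = 52.7778
Numerator Σ_{t=1}^{8}(z_t−z̄)(z_{t+1}−z̄) = 190.7284
Denominator Σ(z_t−z̄)² = 307.5556
r_1 = 190.7284 / 307.5556 = 0.620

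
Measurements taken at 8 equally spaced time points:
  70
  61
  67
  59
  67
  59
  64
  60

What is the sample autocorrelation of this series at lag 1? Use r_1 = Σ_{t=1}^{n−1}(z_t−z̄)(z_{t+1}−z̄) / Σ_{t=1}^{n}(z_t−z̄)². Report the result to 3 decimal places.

Mean z̄ = (70 + 61 + 67 + 59 + 67 + 59 + 64 + 60)/8 = 63.3750
Deviations from mean: 6.6250, -2.3750, 3.6250, -4.3750, 3.6250, -4.3750, 0.6250, -3.3750
Numerator Σ_{t=1}^{7}(z_t−z̄)(z_{t+1}−z̄) = -76.7656
Denominator Σ(z_t−z̄)² = 125.8750
r_1 = -76.7656 / 125.8750 = -0.610

-0.610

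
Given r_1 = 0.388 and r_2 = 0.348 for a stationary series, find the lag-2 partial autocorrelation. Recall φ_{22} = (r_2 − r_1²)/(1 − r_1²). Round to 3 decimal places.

φ_{22} = (r_2 − r_1²) / (1 − r_1²)
r_1² = (0.388)² = 0.150544
Numerator = 0.348 − 0.1505 = 0.1975; denominator = 1 − 0.1505 = 0.8495
φ_{22} = 0.1975 / 0.8495 = 0.232

0.232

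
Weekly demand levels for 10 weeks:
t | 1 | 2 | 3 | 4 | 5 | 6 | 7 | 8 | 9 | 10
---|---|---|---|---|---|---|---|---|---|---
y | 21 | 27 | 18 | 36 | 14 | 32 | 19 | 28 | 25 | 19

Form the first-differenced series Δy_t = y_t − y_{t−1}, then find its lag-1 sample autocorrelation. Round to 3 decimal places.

-0.887

First differences Δy: 6, -9, 18, -22, 18, -13, 9, -3, -6
Mean of differences = -0.2222
Numerator Σ(Δy_t−Δȳ)(Δy_{t+1}−Δȳ) = -1368.4938
Denominator Σ(Δy_t−Δȳ)² = 1543.5556
r_1(Δy) = -1368.4938 / 1543.5556 = -0.887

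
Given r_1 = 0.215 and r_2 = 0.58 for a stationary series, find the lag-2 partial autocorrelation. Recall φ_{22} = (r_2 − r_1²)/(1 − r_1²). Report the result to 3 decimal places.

0.560

φ_{22} = (r_2 − r_1²) / (1 − r_1²)
r_1² = (0.215)² = 0.046225
Numerator = 0.58 − 0.0462 = 0.5338; denominator = 1 − 0.0462 = 0.9538
φ_{22} = 0.5338 / 0.9538 = 0.560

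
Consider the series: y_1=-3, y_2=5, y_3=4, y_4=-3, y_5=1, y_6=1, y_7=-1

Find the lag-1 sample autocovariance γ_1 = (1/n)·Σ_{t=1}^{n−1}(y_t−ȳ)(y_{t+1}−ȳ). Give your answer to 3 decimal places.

-2.128

Mean ȳ = (-3 + 5 + 4 − 3 + 1 + 1 − 1)/7 = 0.5714
Deviations: -3.5714, 4.4286, 3.4286, -3.5714, 0.4286, 0.4286, -1.5714
Σ_{t=1}^{6}(y_t−ȳ)(y_{t+1}−ȳ) = -14.8980
γ_1 = -14.8980 / 7 = -2.128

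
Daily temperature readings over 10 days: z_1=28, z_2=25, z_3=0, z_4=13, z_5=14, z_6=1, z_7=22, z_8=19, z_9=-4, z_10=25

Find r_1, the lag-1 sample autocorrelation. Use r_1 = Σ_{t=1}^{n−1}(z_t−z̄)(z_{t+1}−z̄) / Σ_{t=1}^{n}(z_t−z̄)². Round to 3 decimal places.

-0.273

Mean z̄ = (28 + 25 + 0 + 13 + 14 + 1 + 22 + 19 − 4 + 25)/10 = 14.3000
Numerator Σ_{t=1}^{9}(z_t−z̄)(z_{t+1}−z̄) = -331.4900
Denominator Σ(z_t−z̄)² = 1216.1000
r_1 = -331.4900 / 1216.1000 = -0.273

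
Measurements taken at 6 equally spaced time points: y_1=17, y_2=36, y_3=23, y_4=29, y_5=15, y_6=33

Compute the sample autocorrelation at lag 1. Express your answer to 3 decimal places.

Mean ȳ = (17 + 36 + 23 + 29 + 15 + 33)/6 = 25.5000
Deviations from mean: -8.5000, 10.5000, -2.5000, 3.5000, -10.5000, 7.5000
Σ(y_t−ȳ)(y_{t+1}−ȳ) = (-89.2500) + (-26.2500) + (-8.7500) + (-36.7500) + (-78.7500) = -239.7500
Denominator Σ(y_t−ȳ)² = 367.5000
r_1 = -239.7500 / 367.5000 = -0.652

-0.652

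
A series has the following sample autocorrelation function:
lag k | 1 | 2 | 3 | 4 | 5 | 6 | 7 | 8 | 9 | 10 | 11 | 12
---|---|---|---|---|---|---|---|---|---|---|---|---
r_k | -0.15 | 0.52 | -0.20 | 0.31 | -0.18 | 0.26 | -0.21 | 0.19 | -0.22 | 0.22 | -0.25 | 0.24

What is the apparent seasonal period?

The largest autocorrelation is r_2 = 0.52, with weaker echoes at lags 4 (0.31), 6 (0.26), 8 (0.19), 10 (0.22) and 12 (0.24); the remaining lags stay at or below -0.15.
The dominant spike at lag 2 indicates a seasonal period of 2.

2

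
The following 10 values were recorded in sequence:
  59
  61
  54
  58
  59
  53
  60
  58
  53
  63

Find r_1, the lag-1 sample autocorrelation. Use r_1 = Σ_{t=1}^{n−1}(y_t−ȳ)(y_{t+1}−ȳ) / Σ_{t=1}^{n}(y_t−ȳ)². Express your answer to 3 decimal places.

Mean ȳ = (59 + 61 + 54 + 58 + 59 + 53 + 60 + 58 + 53 + 63)/10 = 57.8000
Numerator Σ_{t=1}^{9}(y_t−ȳ)(y_{t+1}−ȳ) = -50.6400
Denominator Σ(y_t−ȳ)² = 105.6000
r_1 = -50.6400 / 105.6000 = -0.480

-0.480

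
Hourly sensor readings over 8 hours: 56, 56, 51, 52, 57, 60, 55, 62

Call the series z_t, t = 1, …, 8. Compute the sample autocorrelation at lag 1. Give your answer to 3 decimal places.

0.112

Mean z̄ = (56 + 56 + 51 + 52 + 57 + 60 + 55 + 62)/8 = 56.1250
Deviations from mean: -0.1250, -0.1250, -5.1250, -4.1250, 0.8750, 3.8750, -1.1250, 5.8750
Σ(z_t−z̄)(z_{t+1}−z̄) = (0.0156) + (0.6406) + (21.1406) + (-3.6094) + (3.3906) + (-4.3594) + (-6.6094) = 10.6094
Denominator Σ(z_t−z̄)² = 94.8750
r_1 = 10.6094 / 94.8750 = 0.112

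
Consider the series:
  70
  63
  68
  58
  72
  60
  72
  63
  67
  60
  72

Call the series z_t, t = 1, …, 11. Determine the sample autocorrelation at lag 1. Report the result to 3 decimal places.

Mean z̄ = (70 + 63 + 68 + 58 + 72 + 60 + 72 + 63 + 67 + 60 + 72)/11 = 65.9091
Numerator Σ_{t=1}^{10}(z_t−z̄)(z_{t+1}−z̄) = -218.0083
Denominator Σ(z_t−z̄)² = 282.9091
r_1 = -218.0083 / 282.9091 = -0.771

-0.771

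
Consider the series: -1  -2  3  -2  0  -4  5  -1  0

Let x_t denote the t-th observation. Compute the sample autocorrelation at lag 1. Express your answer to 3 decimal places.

Mean x̄ = (-1 − 2 + 3 − 2 + 0 − 4 + 5 − 1 + 0)/9 = -0.2222
Numerator Σ_{t=1}^{8}(x_t−x̄)(x_{t+1}−x̄) = -35.2716
Denominator Σ(x_t−x̄)² = 59.5556
r_1 = -35.2716 / 59.5556 = -0.592

-0.592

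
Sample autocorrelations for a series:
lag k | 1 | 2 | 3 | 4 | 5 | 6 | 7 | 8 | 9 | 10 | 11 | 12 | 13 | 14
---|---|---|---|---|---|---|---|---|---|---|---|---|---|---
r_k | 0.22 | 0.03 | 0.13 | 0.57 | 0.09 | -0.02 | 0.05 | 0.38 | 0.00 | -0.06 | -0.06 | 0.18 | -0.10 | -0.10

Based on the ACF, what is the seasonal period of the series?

4

The largest autocorrelation is r_4 = 0.57, with a weaker echo at lag 8 (0.38); the remaining lags stay at or below 0.22. The elevated value at lag 1 (0.22), dropping to 0.03 at lag 2, reflects decaying short-term dependence rather than seasonality.
The dominant spike at lag 4 indicates a seasonal period of 4.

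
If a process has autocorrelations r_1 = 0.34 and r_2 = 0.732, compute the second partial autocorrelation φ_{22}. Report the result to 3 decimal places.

0.697

φ_{22} = (r_2 − r_1²) / (1 − r_1²)
r_1² = (0.34)² = 0.1156
Numerator = 0.732 − 0.1156 = 0.6164; denominator = 1 − 0.1156 = 0.8844
φ_{22} = 0.6164 / 0.8844 = 0.697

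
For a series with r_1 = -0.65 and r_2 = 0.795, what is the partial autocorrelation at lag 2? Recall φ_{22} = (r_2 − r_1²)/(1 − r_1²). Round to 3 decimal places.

0.645

φ_{22} = (r_2 − r_1²) / (1 − r_1²)
r_1² = (-0.65)² = 0.4225
Numerator = 0.795 − 0.4225 = 0.3725; denominator = 1 − 0.4225 = 0.5775
φ_{22} = 0.3725 / 0.5775 = 0.645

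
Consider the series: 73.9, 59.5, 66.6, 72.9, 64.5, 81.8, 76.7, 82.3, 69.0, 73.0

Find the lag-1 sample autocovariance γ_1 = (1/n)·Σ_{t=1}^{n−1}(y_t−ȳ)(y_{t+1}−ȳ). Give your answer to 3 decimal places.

1.926

Mean ȳ = (73.9 + 59.5 + 66.6 + 72.9 + 64.5 + 81.8 + 76.7 + 82.3 + 69.0 + 73.0)/10 = 72.0200
Σ_{t=1}^{9}(y_t−ȳ)(y_{t+1}−ȳ) = 19.2636
γ_1 = 19.2636 / 10 = 1.926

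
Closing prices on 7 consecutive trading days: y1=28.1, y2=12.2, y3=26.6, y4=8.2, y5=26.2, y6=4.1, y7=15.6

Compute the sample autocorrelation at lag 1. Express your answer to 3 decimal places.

Mean ȳ = (28.1 + 12.2 + 26.6 + 8.2 + 26.2 + 4.1 + 15.6)/7 = 17.2857
Deviations from mean: 10.8143, -5.0857, 9.3143, -9.0857, 8.9143, -13.1857, -1.6857
Σ(y_t−ȳ)(y_{t+1}−ȳ) = (-54.9984) + (-47.3698) + (-84.6269) + (-80.9927) + (-117.5412) + (22.2273) = -363.3016
Denominator Σ(y_t−ȳ)² = 568.2886
r_1 = -363.3016 / 568.2886 = -0.639

-0.639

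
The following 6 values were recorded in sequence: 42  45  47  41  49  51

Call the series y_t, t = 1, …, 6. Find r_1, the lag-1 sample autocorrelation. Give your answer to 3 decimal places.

-0.031

Mean ȳ = (42 + 45 + 47 + 41 + 49 + 51)/6 = 45.8333
Deviations from mean: -3.8333, -0.8333, 1.1667, -4.8333, 3.1667, 5.1667
Σ(y_t−ȳ)(y_{t+1}−ȳ) = (3.1944) + (-0.9722) + (-5.6389) + (-15.3056) + (16.3611) = -2.3611
Denominator Σ(y_t−ȳ)² = 76.8333
r_1 = -2.3611 / 76.8333 = -0.031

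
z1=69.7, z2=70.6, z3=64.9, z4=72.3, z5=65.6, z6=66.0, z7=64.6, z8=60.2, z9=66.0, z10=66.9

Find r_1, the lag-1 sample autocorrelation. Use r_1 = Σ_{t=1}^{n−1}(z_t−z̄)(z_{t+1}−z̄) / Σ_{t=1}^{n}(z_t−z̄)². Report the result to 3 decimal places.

Mean z̄ = (69.7 + 70.6 + 64.9 + 72.3 + 65.6 + 66.0 + 64.6 + 60.2 + 66.0 + 66.9)/10 = 66.6800
Numerator Σ_{t=1}^{9}(z_t−z̄)(z_{t+1}−z̄) = 8.6716
Denominator Σ(z_t−z̄)² = 107.6960
r_1 = 8.6716 / 107.6960 = 0.081

0.081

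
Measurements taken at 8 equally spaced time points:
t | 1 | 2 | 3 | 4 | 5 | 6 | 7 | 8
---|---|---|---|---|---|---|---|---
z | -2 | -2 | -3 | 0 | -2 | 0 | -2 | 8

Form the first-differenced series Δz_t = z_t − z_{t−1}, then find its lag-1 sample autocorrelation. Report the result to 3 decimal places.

-0.362

First differences Δz: 0, -1, 3, -2, 2, -2, 10
Mean of differences = 1.4286
Numerator Σ(Δz_t−Δz̄)(Δz_{t+1}−Δz̄) = -39.0408
Denominator Σ(Δz_t−Δz̄)² = 107.7143
r_1(Δz) = -39.0408 / 107.7143 = -0.362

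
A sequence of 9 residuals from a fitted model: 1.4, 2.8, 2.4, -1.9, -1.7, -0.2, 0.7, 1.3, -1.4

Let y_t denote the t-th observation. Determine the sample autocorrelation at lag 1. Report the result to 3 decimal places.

Mean ȳ = (1.4 + 2.8 + 2.4 − 1.9 − 1.7 − 0.2 + 0.7 + 1.3 − 1.4)/9 = 0.3778
Numerator Σ_{t=1}^{8}(y_t−ȳ)(y_{t+1}−ȳ) = 7.1728
Denominator Σ(y_t−ȳ)² = 24.9556
r_1 = 7.1728 / 24.9556 = 0.287

0.287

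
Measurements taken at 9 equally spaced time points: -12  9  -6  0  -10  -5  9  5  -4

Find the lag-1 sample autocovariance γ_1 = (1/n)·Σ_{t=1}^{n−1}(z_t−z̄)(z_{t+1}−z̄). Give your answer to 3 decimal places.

-14.590

Mean z̄ = (-12 + 9 − 6 + 0 − 10 − 5 + 9 + 5 − 4)/9 = -1.5556
Σ_{t=1}^{8}(z_t−z̄)(z_{t+1}−z̄) = -131.3086
γ_1 = -131.3086 / 9 = -14.590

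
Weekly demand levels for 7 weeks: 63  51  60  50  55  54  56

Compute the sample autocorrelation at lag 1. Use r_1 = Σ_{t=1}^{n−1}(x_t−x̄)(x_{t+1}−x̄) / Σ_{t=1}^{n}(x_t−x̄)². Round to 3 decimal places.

-0.582

Mean x̄ = (63 + 51 + 60 + 50 + 55 + 54 + 56)/7 = 55.5714
Numerator Σ_{t=1}^{6}(x_t−x̄)(x_{t+1}−x̄) = -75.4694
Denominator Σ(x_t−x̄)² = 129.7143
r_1 = -75.4694 / 129.7143 = -0.582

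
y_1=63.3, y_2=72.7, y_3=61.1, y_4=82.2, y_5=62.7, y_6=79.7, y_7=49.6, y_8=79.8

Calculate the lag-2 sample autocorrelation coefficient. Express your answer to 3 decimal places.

0.563

Mean ȳ = (63.3 + 72.7 + 61.1 + 82.2 + 62.7 + 79.7 + 49.6 + 79.8)/8 = 68.8875
Numerator Σ_{t=1}^{6}(y_t−ȳ)(y_{t+2}−ȳ) = 523.7259
Denominator Σ(y_t−ȳ)² = 929.9088
r_2 = 523.7259 / 929.9088 = 0.563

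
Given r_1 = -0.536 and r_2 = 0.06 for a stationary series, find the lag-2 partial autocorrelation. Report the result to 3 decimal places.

-0.319

φ_{22} = (r_2 − r_1²) / (1 − r_1²)
r_1² = (-0.536)² = 0.287296
Numerator = 0.06 − 0.2873 = -0.2273; denominator = 1 − 0.2873 = 0.7127
φ_{22} = -0.2273 / 0.7127 = -0.319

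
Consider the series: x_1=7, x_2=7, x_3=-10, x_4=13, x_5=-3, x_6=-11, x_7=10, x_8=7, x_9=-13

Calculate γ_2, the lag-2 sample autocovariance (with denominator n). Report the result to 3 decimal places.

-36.604

Mean x̄ = (7 + 7 − 10 + 13 − 3 − 11 + 10 + 7 − 13)/9 = 0.7778
Σ_{t=1}^{7}(x_t−x̄)(x_{t+2}−x̄) = -329.4321
γ_2 = -329.4321 / 9 = -36.604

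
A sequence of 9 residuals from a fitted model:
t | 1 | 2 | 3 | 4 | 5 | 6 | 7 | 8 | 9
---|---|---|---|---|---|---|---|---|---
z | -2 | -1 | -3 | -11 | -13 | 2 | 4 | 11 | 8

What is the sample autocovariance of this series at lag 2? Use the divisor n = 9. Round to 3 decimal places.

2.635

Mean z̄ = (-2 − 1 − 3 − 11 − 13 + 2 + 4 + 11 + 8)/9 = -0.5556
Σ_{t=1}^{7}(z_t−z̄)(z_{t+2}−z̄) = 23.7160
γ_2 = 23.7160 / 9 = 2.635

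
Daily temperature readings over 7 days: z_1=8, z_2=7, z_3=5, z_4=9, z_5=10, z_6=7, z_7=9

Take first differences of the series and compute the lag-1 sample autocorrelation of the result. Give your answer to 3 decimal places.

First differences Δz: -1, -2, 4, 1, -3, 2
Mean of differences = 0.1667
Numerator Σ(Δz_t−Δz̄)(Δz_{t+1}−Δz̄) = -11.0278
Denominator Σ(Δz_t−Δz̄)² = 34.8333
r_1(Δz) = -11.0278 / 34.8333 = -0.317

-0.317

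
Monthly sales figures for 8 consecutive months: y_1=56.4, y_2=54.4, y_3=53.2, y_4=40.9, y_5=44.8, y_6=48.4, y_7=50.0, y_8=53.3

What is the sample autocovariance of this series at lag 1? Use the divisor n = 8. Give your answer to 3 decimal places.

8.773

Mean ȳ = (56.4 + 54.4 + 53.2 + 40.9 + 44.8 + 48.4 + 50.0 + 53.3)/8 = 50.1750
Deviations: 6.2250, 4.2250, 3.0250, -9.2750, -5.3750, -1.7750, -0.1750, 3.1250
Σ_{t=1}^{7}(y_t−ȳ)(y_{t+1}−ȳ) = 70.1819
γ_1 = 70.1819 / 8 = 8.773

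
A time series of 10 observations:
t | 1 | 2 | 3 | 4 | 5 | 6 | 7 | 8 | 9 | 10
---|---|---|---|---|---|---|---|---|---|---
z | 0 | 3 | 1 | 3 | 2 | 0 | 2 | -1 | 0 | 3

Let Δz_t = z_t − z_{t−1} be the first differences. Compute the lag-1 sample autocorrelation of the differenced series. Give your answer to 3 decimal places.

First differences Δz: 3, -2, 2, -1, -2, 2, -3, 1, 3
Mean of differences = 0.3333
Numerator Σ(Δz_t−Δz̄)(Δz_{t+1}−Δz̄) = -19.1111
Denominator Σ(Δz_t−Δz̄)² = 44.0000
r_1(Δz) = -19.1111 / 44.0000 = -0.434

-0.434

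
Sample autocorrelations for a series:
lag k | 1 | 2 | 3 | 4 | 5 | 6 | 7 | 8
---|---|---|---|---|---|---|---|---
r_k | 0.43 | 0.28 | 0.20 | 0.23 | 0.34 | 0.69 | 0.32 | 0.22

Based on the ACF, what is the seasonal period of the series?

6

The largest autocorrelation is r_6 = 0.69; the remaining lags stay at or below 0.43. The elevated value at lag 1 (0.43), dropping to 0.28 at lag 2, reflects decaying short-term dependence rather than seasonality.
The dominant spike at lag 6 indicates a seasonal period of 6.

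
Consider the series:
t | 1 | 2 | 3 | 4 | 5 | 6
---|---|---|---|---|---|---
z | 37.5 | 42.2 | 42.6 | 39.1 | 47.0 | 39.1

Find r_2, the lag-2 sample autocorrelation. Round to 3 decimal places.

Mean z̄ = (37.5 + 42.2 + 42.6 + 39.1 + 47.0 + 39.1)/6 = 41.2500
Deviations from mean: -3.7500, 0.9500, 1.3500, -2.1500, 5.7500, -2.1500
Σ(z_t−z̄)(z_{t+2}−z̄) = (-5.0625) + (-2.0425) + (7.7625) + (4.6225) = 5.2800
Denominator Σ(z_t−z̄)² = 59.0950
r_2 = 5.2800 / 59.0950 = 0.089

0.089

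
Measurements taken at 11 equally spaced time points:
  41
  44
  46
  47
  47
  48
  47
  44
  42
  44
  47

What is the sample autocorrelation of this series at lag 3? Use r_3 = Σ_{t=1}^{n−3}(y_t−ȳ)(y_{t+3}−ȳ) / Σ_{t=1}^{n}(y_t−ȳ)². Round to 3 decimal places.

-0.365

Mean ȳ = (41 + 44 + 46 + 47 + 47 + 48 + 47 + 44 + 42 + 44 + 47)/11 = 45.1818
Numerator Σ_{t=1}^{8}(y_t−ȳ)(y_{t+3}−ȳ) = -19.5537
Denominator Σ(y_t−ȳ)² = 53.6364
r_3 = -19.5537 / 53.6364 = -0.365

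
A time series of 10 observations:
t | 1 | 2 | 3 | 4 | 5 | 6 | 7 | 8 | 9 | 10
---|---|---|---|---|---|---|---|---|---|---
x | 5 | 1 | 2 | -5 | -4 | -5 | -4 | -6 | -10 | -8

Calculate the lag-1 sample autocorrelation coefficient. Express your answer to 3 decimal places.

0.530

Mean x̄ = (5 + 1 + 2 − 5 − 4 − 5 − 4 − 6 − 10 − 8)/10 = -3.4000
Numerator Σ_{t=1}^{9}(x_t−x̄)(x_{t+1}−x̄) = 104.0400
Denominator Σ(x_t−x̄)² = 196.4000
r_1 = 104.0400 / 196.4000 = 0.530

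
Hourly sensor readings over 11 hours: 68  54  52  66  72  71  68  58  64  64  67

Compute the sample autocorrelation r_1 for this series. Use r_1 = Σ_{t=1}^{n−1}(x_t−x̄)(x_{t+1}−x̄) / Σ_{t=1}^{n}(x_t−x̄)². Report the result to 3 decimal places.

0.301

Mean x̄ = (68 + 54 + 52 + 66 + 72 + 71 + 68 + 58 + 64 + 64 + 67)/11 = 64.0000
Numerator Σ_{t=1}^{10}(x_t−x̄)(x_{t+1}−x̄) = 132.0000
Denominator Σ(x_t−x̄)² = 438.0000
r_1 = 132.0000 / 438.0000 = 0.301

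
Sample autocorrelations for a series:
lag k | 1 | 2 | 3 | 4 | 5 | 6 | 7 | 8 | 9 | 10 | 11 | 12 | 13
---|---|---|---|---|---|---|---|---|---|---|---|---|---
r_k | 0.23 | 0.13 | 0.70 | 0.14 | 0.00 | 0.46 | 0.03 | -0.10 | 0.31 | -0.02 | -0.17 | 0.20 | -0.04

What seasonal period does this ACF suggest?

The largest autocorrelation is r_3 = 0.70, with weaker echoes at lags 6 (0.46) and 9 (0.31); the remaining lags stay at or below 0.23. The elevated value at lag 1 (0.23), dropping to 0.13 at lag 2, reflects decaying short-term dependence rather than seasonality.
The dominant spike at lag 3 indicates a seasonal period of 3.

3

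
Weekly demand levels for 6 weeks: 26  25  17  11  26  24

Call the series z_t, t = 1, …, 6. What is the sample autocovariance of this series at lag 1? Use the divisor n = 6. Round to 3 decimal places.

Mean z̄ = (26 + 25 + 17 + 11 + 26 + 24)/6 = 21.5000
Deviations: 4.5000, 3.5000, -4.5000, -10.5000, 4.5000, 2.5000
Σ_{t=1}^{5}(z_t−z̄)(z_{t+1}−z̄) = 11.2500
γ_1 = 11.2500 / 6 = 1.875

1.875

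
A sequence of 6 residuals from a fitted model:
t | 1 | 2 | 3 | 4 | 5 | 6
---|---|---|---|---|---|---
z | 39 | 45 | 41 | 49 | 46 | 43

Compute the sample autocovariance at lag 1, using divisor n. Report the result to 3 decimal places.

-2.366

Mean z̄ = (39 + 45 + 41 + 49 + 46 + 43)/6 = 43.8333
Deviations: -4.8333, 1.1667, -2.8333, 5.1667, 2.1667, -0.8333
Σ_{t=1}^{5}(z_t−z̄)(z_{t+1}−z̄) = -14.1944
γ_1 = -14.1944 / 6 = -2.366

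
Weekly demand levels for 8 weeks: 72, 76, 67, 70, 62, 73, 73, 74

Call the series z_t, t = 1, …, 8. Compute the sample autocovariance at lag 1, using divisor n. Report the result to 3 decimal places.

Mean z̄ = (72 + 76 + 67 + 70 + 62 + 73 + 73 + 74)/8 = 70.8750
Deviations: 1.1250, 5.1250, -3.8750, -0.8750, -8.8750, 2.1250, 2.1250, 3.1250
Σ_{t=1}^{7}(z_t−z̄)(z_{t+1}−z̄) = -10.6406
γ_1 = -10.6406 / 8 = -1.330

-1.330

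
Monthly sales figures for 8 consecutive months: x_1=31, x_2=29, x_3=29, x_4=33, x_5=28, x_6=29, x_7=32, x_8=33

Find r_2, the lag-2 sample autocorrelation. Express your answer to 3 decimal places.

Mean x̄ = (31 + 29 + 29 + 33 + 28 + 29 + 32 + 33)/8 = 30.5000
Deviations from mean: 0.5000, -1.5000, -1.5000, 2.5000, -2.5000, -1.5000, 1.5000, 2.5000
Numerator Σ_{t=1}^{6}(x_t−x̄)(x_{t+2}−x̄) = -12.0000
Denominator Σ(x_t−x̄)² = 28.0000
r_2 = -12.0000 / 28.0000 = -0.429

-0.429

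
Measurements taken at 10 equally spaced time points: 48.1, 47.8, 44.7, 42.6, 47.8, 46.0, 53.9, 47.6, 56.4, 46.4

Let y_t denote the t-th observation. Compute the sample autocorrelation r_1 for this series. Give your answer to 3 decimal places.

-0.075

Mean ȳ = (48.1 + 47.8 + 44.7 + 42.6 + 47.8 + 46.0 + 53.9 + 47.6 + 56.4 + 46.4)/10 = 48.1300
Numerator Σ_{t=1}^{9}(y_t−ȳ)(y_{t+1}−ȳ) = -11.4009
Denominator Σ(y_t−ȳ)² = 152.0610
r_1 = -11.4009 / 152.0610 = -0.075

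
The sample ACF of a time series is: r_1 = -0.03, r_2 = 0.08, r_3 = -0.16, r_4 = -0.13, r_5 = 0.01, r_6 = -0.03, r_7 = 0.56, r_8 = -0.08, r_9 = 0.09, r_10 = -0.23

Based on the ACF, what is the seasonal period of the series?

The largest autocorrelation is r_7 = 0.56; the remaining lags stay at or below 0.09.
The dominant spike at lag 7 indicates a seasonal period of 7.

7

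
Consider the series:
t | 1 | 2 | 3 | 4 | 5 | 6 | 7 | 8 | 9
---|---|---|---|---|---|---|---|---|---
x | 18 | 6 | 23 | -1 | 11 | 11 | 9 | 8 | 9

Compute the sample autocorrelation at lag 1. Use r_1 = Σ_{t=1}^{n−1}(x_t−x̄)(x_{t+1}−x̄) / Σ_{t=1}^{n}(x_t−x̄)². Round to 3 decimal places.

-0.619

Mean x̄ = (18 + 6 + 23 − 1 + 11 + 11 + 9 + 8 + 9)/9 = 10.4444
Numerator Σ_{t=1}^{8}(x_t−x̄)(x_{t+1}−x̄) = -232.8642
Denominator Σ(x_t−x̄)² = 376.2222
r_1 = -232.8642 / 376.2222 = -0.619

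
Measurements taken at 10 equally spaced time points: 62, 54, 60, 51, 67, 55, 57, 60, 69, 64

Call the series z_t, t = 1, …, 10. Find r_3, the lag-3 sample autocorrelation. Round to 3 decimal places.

Mean z̄ = (62 + 54 + 60 + 51 + 67 + 55 + 57 + 60 + 69 + 64)/10 = 59.9000
Σ(z_t−z̄)(z_{t+3}−z̄) = (-18.6900) + (-41.8900) + (-0.4900) + (25.8100) + (0.7100) + (-44.5900) + (-11.8900) = -91.0300
Denominator Σ(z_t−z̄)² = 300.9000
r_3 = -91.0300 / 300.9000 = -0.303

-0.303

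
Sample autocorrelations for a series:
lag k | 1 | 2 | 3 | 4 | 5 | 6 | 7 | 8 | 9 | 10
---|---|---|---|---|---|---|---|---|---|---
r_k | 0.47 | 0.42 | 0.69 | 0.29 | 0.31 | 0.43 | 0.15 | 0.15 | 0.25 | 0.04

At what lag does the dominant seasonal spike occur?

The largest autocorrelation is r_3 = 0.69; the remaining lags stay at or below 0.47. The elevated value at lag 1 (0.47), dropping to 0.42 at lag 2, reflects decaying short-term dependence rather than seasonality.
The dominant spike at lag 3 indicates a seasonal period of 3.

3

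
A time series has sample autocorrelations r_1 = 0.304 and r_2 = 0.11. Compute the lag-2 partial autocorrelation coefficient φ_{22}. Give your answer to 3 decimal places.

φ_{22} = (r_2 − r_1²) / (1 − r_1²)
r_1² = (0.304)² = 0.092416
Numerator = 0.11 − 0.0924 = 0.0176; denominator = 1 − 0.0924 = 0.9076
φ_{22} = 0.0176 / 0.9076 = 0.019

0.019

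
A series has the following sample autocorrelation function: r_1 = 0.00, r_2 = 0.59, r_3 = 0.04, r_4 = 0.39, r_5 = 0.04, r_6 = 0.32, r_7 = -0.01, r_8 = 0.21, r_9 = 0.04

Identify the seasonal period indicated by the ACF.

2

The largest autocorrelation is r_2 = 0.59, with weaker echoes at lags 4 (0.39), 6 (0.32) and 8 (0.21); the remaining lags stay at or below 0.04.
The dominant spike at lag 2 indicates a seasonal period of 2.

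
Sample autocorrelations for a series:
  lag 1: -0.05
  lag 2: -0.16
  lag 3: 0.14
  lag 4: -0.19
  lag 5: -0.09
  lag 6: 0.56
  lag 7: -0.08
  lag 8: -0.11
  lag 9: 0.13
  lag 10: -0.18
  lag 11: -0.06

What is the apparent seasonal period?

6

The largest autocorrelation is r_6 = 0.56; the remaining lags stay at or below 0.14.
The dominant spike at lag 6 indicates a seasonal period of 6.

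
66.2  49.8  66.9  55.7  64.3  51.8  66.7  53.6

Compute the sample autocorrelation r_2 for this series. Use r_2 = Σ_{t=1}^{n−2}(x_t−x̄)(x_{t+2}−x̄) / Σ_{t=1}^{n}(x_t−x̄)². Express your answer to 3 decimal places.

0.613

Mean x̄ = (66.2 + 49.8 + 66.9 + 55.7 + 64.3 + 51.8 + 66.7 + 53.6)/8 = 59.3750
Numerator Σ_{t=1}^{6}(x_t−x̄)(x_{t+2}−x̄) = 231.2663
Denominator Σ(x_t−x̄)² = 377.0350
r_2 = 231.2663 / 377.0350 = 0.613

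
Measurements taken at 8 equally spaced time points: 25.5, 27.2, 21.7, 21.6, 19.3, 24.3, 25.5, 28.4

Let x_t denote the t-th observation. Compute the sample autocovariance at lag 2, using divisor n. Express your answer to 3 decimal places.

-0.642

Mean x̄ = (25.5 + 27.2 + 21.7 + 21.6 + 19.3 + 24.3 + 25.5 + 28.4)/8 = 24.1875
Deviations: 1.3125, 3.0125, -2.4875, -2.5875, -4.8875, 0.1125, 1.3125, 4.2125
Σ_{t=1}^{6}(x_t−x̄)(x_{t+2}−x̄) = -5.1341
γ_2 = -5.1341 / 8 = -0.642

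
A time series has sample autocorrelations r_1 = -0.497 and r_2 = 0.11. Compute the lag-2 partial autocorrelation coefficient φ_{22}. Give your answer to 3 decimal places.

-0.182

φ_{22} = (r_2 − r_1²) / (1 − r_1²)
r_1² = (-0.497)² = 0.247009
Numerator = 0.11 − 0.2470 = -0.1370; denominator = 1 − 0.2470 = 0.7530
φ_{22} = -0.1370 / 0.7530 = -0.182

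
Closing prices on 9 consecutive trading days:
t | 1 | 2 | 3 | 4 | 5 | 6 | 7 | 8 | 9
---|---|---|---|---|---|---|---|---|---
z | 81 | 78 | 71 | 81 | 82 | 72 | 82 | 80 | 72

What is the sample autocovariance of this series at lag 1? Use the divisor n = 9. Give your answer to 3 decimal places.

Mean z̄ = (81 + 78 + 71 + 81 + 82 + 72 + 82 + 80 + 72)/9 = 77.6667
Σ_{t=1}^{8}(z_t−z̄)(z_{t+1}−z̄) = -61.1111
γ_1 = -61.1111 / 9 = -6.790

-6.790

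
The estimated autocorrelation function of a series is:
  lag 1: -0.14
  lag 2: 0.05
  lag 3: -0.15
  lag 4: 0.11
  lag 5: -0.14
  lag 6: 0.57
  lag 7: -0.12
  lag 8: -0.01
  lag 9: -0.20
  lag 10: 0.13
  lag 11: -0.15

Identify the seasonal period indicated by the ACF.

The largest autocorrelation is r_6 = 0.57; the remaining lags stay at or below 0.13.
The dominant spike at lag 6 indicates a seasonal period of 6.

6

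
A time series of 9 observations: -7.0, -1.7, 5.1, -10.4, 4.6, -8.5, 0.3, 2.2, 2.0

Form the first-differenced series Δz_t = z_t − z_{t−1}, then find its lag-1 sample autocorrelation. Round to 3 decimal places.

-0.771

First differences Δz: 5.3, 6.8, -15.5, 15.0, -13.1, 8.8, 1.9, -0.2
Mean of differences = 1.1250
Numerator Σ(Δz_t−Δz̄)(Δz_{t+1}−Δz̄) = -602.9531
Denominator Σ(Δz_t−Δz̄)² = 782.1550
r_1(Δz) = -602.9531 / 782.1550 = -0.771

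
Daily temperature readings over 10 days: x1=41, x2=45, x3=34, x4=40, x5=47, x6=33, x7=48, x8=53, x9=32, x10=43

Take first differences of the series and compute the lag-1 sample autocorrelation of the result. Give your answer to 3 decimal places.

First differences Δx: 4, -11, 6, 7, -14, 15, 5, -21, 11
Mean of differences = 0.2222
Numerator Σ(Δx_t−Δx̄)(Δx_{t+1}−Δx̄) = -634.1605
Denominator Σ(Δx_t−Δx̄)² = 1229.5556
r_1(Δx) = -634.1605 / 1229.5556 = -0.516

-0.516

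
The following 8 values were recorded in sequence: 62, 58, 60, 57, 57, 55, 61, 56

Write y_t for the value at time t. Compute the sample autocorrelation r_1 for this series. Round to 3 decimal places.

Mean ȳ = (62 + 58 + 60 + 57 + 57 + 55 + 61 + 56)/8 = 58.2500
Deviations from mean: 3.7500, -0.2500, 1.7500, -1.2500, -1.2500, -3.2500, 2.7500, -2.2500
Σ(y_t−ȳ)(y_{t+1}−ȳ) = (-0.9375) + (-0.4375) + (-2.1875) + (1.5625) + (4.0625) + (-8.9375) + (-6.1875) = -13.0625
Denominator Σ(y_t−ȳ)² = 43.5000
r_1 = -13.0625 / 43.5000 = -0.300

-0.300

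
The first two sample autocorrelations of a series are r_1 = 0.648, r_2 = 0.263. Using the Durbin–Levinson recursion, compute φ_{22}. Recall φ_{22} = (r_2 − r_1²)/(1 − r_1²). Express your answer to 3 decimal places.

φ_{22} = (r_2 − r_1²) / (1 − r_1²)
r_1² = (0.648)² = 0.419904
Numerator = 0.263 − 0.4199 = -0.1569; denominator = 1 − 0.4199 = 0.5801
φ_{22} = -0.1569 / 0.5801 = -0.270

-0.270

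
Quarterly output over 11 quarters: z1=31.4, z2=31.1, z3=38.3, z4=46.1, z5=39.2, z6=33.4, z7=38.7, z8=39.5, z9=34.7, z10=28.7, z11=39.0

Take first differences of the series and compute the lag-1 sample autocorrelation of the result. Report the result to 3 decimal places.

First differences Δz: -0.3, 7.2, 7.8, -6.9, -5.8, 5.3, 0.8, -4.8, -6.0, 10.3
Mean of differences = 0.7600
Numerator Σ(Δz_t−Δz̄)(Δz_{t+1}−Δz̄) = -21.8936
Denominator Σ(Δz_t−Δz̄)² = 382.1040
r_1(Δz) = -21.8936 / 382.1040 = -0.057

-0.057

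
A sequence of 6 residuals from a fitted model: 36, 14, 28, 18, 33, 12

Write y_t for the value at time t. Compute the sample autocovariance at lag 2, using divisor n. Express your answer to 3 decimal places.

Mean ȳ = (36 + 14 + 28 + 18 + 33 + 12)/6 = 23.5000
Deviations: 12.5000, -9.5000, 4.5000, -5.5000, 9.5000, -11.5000
Σ_{t=1}^{4}(y_t−ȳ)(y_{t+2}−ȳ) = 214.5000
γ_2 = 214.5000 / 6 = 35.750

35.750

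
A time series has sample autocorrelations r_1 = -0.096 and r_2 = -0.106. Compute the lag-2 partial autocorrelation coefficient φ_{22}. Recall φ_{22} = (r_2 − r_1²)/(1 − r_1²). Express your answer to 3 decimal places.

-0.116

φ_{22} = (r_2 − r_1²) / (1 − r_1²)
r_1² = (-0.096)² = 0.009216
Numerator = -0.106 − 0.0092 = -0.1152; denominator = 1 − 0.0092 = 0.9908
φ_{22} = -0.1152 / 0.9908 = -0.116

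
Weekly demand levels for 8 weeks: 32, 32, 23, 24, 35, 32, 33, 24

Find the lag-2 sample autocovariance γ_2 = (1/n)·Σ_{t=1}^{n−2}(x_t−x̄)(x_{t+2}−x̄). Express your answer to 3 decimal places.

Mean x̄ = (32 + 32 + 23 + 24 + 35 + 32 + 33 + 24)/8 = 29.3750
Σ_{t=1}^{6}(x_t−x̄)(x_{t+2}−x̄) = -74.5313
γ_2 = -74.5313 / 8 = -9.316

-9.316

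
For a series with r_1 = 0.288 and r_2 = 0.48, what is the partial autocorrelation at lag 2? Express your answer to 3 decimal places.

0.433

φ_{22} = (r_2 − r_1²) / (1 − r_1²)
r_1² = (0.288)² = 0.082944
Numerator = 0.48 − 0.0829 = 0.3971; denominator = 1 − 0.0829 = 0.9171
φ_{22} = 0.3971 / 0.9171 = 0.433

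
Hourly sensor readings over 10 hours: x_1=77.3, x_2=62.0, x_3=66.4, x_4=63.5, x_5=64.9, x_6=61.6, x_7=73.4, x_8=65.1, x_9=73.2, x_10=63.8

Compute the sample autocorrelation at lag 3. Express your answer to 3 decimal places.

-0.348

Mean x̄ = (77.3 + 62.0 + 66.4 + 63.5 + 64.9 + 61.6 + 73.4 + 65.1 + 73.2 + 63.8)/10 = 67.1200
Σ(x_t−x̄)(x_{t+3}−x̄) = (-36.8516) + (11.3664) + (3.9744) + (-22.7336) + (4.4844) + (-33.5616) + (-20.8496) = -94.1712
Denominator Σ(x_t−x̄)² = 270.3760
r_3 = -94.1712 / 270.3760 = -0.348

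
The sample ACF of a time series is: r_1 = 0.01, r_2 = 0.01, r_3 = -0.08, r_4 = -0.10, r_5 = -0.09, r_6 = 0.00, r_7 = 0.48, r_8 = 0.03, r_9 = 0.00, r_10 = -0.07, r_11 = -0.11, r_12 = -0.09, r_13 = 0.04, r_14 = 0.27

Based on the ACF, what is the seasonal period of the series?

7

The largest autocorrelation is r_7 = 0.48, with a weaker echo at lag 14 (0.27); the remaining lags stay at or below 0.04.
The dominant spike at lag 7 indicates a seasonal period of 7.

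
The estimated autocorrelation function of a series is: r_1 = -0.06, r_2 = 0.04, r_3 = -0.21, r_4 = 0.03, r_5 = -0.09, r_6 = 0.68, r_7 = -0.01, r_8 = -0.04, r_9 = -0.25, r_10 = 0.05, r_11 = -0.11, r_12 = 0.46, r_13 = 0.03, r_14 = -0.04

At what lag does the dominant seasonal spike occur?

6

The largest autocorrelation is r_6 = 0.68, with a weaker echo at lag 12 (0.46); the remaining lags stay at or below 0.05.
The dominant spike at lag 6 indicates a seasonal period of 6.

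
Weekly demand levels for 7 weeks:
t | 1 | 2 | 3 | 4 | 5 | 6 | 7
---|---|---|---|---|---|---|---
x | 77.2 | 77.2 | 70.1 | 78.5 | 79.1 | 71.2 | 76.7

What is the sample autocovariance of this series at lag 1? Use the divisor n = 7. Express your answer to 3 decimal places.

-4.582

Mean x̄ = (77.2 + 77.2 + 70.1 + 78.5 + 79.1 + 71.2 + 76.7)/7 = 75.7143
Deviations: 1.4857, 1.4857, -5.6143, 2.7857, 3.3857, -4.5143, 0.9857
Σ_{t=1}^{6}(x_t−x̄)(x_{t+1}−x̄) = -32.0759
γ_1 = -32.0759 / 7 = -4.582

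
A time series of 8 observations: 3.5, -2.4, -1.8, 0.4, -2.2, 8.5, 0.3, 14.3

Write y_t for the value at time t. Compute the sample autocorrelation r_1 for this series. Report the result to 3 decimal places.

-0.126

Mean ȳ = (3.5 − 2.4 − 1.8 + 0.4 − 2.2 + 8.5 + 0.3 + 14.3)/8 = 2.5750
Σ(y_t−ȳ)(y_{t+1}−ȳ) = (-4.6019) + (21.7656) + (9.5156) + (10.3856) + (-28.2919) + (-13.4794) + (-26.6744) = -31.3806
Denominator Σ(y_t−ȳ)² = 250.0350
r_1 = -31.3806 / 250.0350 = -0.126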